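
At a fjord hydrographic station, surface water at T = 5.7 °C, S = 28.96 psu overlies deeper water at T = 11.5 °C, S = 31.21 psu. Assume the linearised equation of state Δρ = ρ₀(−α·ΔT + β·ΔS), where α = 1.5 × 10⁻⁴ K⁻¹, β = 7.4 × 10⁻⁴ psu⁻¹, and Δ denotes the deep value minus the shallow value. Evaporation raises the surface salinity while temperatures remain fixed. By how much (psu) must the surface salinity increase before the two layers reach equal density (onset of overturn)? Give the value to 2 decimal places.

1.07 psu

Neutral buoyancy requires −α(T_deep − T_surf) + β(S_deep − S_surf′) = 0.
S_surf′ = S_deep − (α/β)·ΔT = 31.21 − (1.5 × 10⁻⁴/7.4 × 10⁻⁴)·(+5.8) = 30.0343 psu.
Increase required: 30.0343 − 28.96 = 1.0743 psu.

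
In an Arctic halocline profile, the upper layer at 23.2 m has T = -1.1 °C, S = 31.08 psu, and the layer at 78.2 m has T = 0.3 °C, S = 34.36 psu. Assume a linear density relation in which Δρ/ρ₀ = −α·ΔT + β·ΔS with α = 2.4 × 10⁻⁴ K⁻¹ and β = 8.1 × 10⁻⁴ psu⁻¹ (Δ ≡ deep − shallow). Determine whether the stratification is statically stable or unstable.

ΔT = 0.3 − -1.1 = +1.4 K and ΔS = 34.36 − 31.08 = +3.28 psu (deep − shallow).
−αΔT = -3.36 × 10⁻⁴; βΔS = 2.6568 × 10⁻³; sum Δρ/ρ₀ = 2.3208 × 10⁻³.
Δρ/ρ₀ > 0, so Δρ > 0: deeper water is denser → statically stable.

stable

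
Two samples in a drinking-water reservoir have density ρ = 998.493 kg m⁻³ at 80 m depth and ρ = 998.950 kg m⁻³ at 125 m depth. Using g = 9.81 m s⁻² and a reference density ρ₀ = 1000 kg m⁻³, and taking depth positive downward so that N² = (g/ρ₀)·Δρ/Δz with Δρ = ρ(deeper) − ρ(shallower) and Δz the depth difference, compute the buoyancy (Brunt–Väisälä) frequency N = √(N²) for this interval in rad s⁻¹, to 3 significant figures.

9.98 × 10⁻³ rad s⁻¹

Δρ = 998.950 − 998.493 = 0.457 kg m⁻³ over Δz = 125 − 80 = 45 m.
N² = (9.81/1000) × (0.457/45) = 9.9626 × 10⁻⁵ s⁻².
N = √(9.9626 × 10⁻⁵) = 9.9813 × 10⁻³ rad s⁻¹ ≈ 9.98 × 10⁻³ rad s⁻¹.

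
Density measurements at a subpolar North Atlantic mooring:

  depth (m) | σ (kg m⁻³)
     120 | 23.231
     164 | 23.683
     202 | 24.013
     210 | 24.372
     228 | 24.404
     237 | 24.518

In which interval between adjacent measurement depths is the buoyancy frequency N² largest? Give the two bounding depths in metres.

202–210 m

Compute the density gradient over each adjacent pair:
  120–164 m: Δρ/Δz = 0.452/44 = 0.010 kg m⁻⁴
  164–202 m: Δρ/Δz = 0.330/38 = 8.7 × 10⁻³ kg m⁻⁴
  202–210 m: Δρ/Δz = 0.359/8 = 0.045 kg m⁻⁴
  210–228 m: Δρ/Δz = 0.032/18 = 1.8 × 10⁻³ kg m⁻⁴
  228–237 m: Δρ/Δz = 0.114/9 = 0.013 kg m⁻⁴
The largest gradient is in the 202–210 m interval — the pycnocline.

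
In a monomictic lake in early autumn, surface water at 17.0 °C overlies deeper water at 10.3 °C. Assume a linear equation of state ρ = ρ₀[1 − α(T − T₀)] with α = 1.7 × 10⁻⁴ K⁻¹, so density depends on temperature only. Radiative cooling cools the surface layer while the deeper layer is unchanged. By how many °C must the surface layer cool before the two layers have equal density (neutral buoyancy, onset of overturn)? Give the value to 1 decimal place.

With temperature the only control, equal density requires T_surf′ = T_deep.
T_surf′ = 10.3 °C.
Cooling required: 17.0 − 10.3 = 6.7 °C.

6.7 °C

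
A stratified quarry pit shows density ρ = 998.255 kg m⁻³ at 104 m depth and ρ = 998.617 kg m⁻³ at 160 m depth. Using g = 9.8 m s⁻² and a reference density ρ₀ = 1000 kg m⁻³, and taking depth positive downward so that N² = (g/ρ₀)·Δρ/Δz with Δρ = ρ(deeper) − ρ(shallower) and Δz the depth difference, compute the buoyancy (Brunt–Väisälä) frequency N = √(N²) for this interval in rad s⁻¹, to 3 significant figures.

7.96 × 10⁻³ rad s⁻¹

Δρ = 998.617 − 998.255 = 0.362 kg m⁻³ over Δz = 160 − 104 = 56 m.
N² = (9.8/1000) × (0.362/56) = 6.3350 × 10⁻⁵ s⁻².
N = √(6.3350 × 10⁻⁵) = 7.9593 × 10⁻³ rad s⁻¹ ≈ 7.96 × 10⁻³ rad s⁻¹.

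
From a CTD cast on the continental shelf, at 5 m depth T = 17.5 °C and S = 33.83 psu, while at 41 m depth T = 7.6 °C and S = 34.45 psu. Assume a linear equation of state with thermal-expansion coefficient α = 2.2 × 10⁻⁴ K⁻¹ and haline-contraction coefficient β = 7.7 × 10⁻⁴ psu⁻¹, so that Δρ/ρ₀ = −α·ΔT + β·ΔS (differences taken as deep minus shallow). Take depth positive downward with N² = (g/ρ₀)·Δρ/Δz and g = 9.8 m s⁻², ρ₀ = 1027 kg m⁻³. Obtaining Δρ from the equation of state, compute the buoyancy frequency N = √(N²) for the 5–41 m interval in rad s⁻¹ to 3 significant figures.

ΔT = -9.9 K, ΔS = +0.62 psu (deep − shallow).
Δρ/ρ₀ = −αΔT + βΔS = 2.178 × 10⁻³ + 4.774 × 10⁻⁴ = 2.6554 × 10⁻³, so Δρ ≈ 2.727 kg m⁻³.
N² = (g/ρ₀)·Δρ/Δz = g·(Δρ/ρ₀)/Δz = 9.8 × 2.6554 × 10⁻³ / 36 = 7.2286 × 10⁻⁴ s⁻².
N = √(7.2286 × 10⁻⁴) = 0.026886 rad s⁻¹ ≈ 0.0269 rad s⁻¹.

0.0269 rad s⁻¹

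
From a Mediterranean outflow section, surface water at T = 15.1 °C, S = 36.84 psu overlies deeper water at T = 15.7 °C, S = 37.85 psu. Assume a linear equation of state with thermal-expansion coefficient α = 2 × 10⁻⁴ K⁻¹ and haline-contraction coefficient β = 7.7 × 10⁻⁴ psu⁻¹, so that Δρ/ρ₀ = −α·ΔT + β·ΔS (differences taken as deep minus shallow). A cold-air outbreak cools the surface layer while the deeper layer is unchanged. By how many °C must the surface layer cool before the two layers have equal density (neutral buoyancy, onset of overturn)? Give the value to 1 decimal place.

3.3 °C

Neutral buoyancy requires Δρ = 0, i.e. −α(T_deep − T_surf′) + β(S_deep − S_surf) = 0.
T_surf′ = T_deep − (β/α)·ΔS = 15.7 − (7.7 × 10⁻⁴/2 × 10⁻⁴)·(+1.01) = 11.811 °C.
Cooling required: 15.1 − (11.811) = 3.289 °C.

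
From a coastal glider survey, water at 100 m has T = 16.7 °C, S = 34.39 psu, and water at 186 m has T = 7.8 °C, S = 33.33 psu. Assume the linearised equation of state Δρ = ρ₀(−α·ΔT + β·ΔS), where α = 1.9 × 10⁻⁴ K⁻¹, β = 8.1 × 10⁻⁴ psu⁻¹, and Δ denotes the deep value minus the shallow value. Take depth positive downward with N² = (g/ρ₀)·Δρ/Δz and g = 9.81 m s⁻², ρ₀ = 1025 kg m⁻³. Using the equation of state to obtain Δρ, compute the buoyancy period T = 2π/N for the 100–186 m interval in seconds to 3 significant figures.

ΔT = -8.9 K, ΔS = -1.06 psu (deep − shallow).
Δρ/ρ₀ = −αΔT + βΔS = 1.691 × 10⁻³ − 8.586 × 10⁻⁴ = 8.324 × 10⁻⁴, so Δρ ≈ 0.8532 kg m⁻³.
N² = (g/ρ₀)·Δρ/Δz = g·(Δρ/ρ₀)/Δz = 9.81 × 8.324 × 10⁻⁴ / 86 = 9.4952 × 10⁻⁵ s⁻².
N = √(9.4952 × 10⁻⁵) = 9.7443 × 10⁻³ rad s⁻¹ → T = 2π/N = 644.81 s ≈ 645 s.

645 s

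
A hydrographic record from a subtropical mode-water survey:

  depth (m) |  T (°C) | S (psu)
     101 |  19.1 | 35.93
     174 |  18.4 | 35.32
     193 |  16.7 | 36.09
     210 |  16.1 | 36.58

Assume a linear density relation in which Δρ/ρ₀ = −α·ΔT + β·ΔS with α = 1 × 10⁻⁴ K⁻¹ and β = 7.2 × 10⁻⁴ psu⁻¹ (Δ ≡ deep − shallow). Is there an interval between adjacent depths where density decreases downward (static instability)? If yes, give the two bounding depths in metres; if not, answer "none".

101–174 m

Evaluate Δρ/ρ₀ = −αΔT + βΔS across each adjacent pair:
  101–174 m: −αΔT+βΔS = −(1 × 10⁻⁴)(-0.7)+(7.2 × 10⁻⁴)(-0.61) = -3.7 × 10⁻⁴ → UNSTABLE
  174–193 m: −αΔT+βΔS = −(1 × 10⁻⁴)(-1.7)+(7.2 × 10⁻⁴)(+0.77) = 7.2 × 10⁻⁴ → stable
  193–210 m: −αΔT+βΔS = −(1 × 10⁻⁴)(-0.6)+(7.2 × 10⁻⁴)(+0.49) = 4.1 × 10⁻⁴ → stable
The 101–174 m interval has Δρ < 0: lighter water underlies denser water.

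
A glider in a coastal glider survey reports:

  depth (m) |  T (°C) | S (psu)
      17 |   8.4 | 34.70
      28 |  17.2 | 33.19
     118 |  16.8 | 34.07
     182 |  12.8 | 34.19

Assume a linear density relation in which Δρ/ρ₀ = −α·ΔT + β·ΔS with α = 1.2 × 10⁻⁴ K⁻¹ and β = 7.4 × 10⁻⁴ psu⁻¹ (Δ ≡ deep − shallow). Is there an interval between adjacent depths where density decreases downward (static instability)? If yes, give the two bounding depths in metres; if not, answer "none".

17–28 m

Evaluate Δρ/ρ₀ = −αΔT + βΔS across each adjacent pair:
  17–28 m: −αΔT+βΔS = −(1.2 × 10⁻⁴)(+8.8)+(7.4 × 10⁻⁴)(-1.51) = -2.2 × 10⁻³ → UNSTABLE
  28–118 m: −αΔT+βΔS = −(1.2 × 10⁻⁴)(-0.4)+(7.4 × 10⁻⁴)(+0.88) = 7.0 × 10⁻⁴ → stable
  118–182 m: −αΔT+βΔS = −(1.2 × 10⁻⁴)(-4.0)+(7.4 × 10⁻⁴)(+0.12) = 5.7 × 10⁻⁴ → stable
The 17–28 m interval has Δρ < 0: lighter water underlies denser water.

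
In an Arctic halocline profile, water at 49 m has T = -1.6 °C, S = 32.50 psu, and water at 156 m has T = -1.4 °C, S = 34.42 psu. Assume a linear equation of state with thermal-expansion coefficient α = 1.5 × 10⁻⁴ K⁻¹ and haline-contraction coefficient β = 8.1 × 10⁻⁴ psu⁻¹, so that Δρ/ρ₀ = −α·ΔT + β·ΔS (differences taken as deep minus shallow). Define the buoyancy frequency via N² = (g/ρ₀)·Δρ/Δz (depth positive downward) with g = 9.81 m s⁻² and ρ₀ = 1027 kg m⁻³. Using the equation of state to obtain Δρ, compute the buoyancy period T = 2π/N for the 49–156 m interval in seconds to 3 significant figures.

ΔT = +0.2 K, ΔS = +1.92 psu (deep − shallow).
Δρ/ρ₀ = −αΔT + βΔS = -3.00 × 10⁻⁵ + 1.5552 × 10⁻³ = 1.5252 × 10⁻³, so Δρ ≈ 1.566 kg m⁻³.
N² = (g/ρ₀)·Δρ/Δz = g·(Δρ/ρ₀)/Δz = 9.81 × 1.5252 × 10⁻³ / 107 = 1.3983 × 10⁻⁴ s⁻².
N = √(1.3983 × 10⁻⁴) = 0.011825 rad s⁻¹ → T = 2π/N = 531.35 s ≈ 531 s.

531 s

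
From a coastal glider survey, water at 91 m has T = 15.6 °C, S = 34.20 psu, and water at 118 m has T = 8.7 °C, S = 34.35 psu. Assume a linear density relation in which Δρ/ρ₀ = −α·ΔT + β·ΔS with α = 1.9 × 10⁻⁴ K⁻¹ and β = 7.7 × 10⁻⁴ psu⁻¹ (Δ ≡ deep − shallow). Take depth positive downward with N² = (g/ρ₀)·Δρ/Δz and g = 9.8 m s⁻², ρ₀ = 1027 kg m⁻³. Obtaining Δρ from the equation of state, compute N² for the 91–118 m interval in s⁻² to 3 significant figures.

5.18 × 10⁻⁴ s⁻²

ΔT = -6.9 K, ΔS = +0.15 psu (deep − shallow).
Δρ/ρ₀ = −αΔT + βΔS = 1.311 × 10⁻³ + 1.155 × 10⁻⁴ = 1.4265 × 10⁻³, so Δρ ≈ 1.465 kg m⁻³.
N² = (g/ρ₀)·Δρ/Δz = g·(Δρ/ρ₀)/Δz = 9.8 × 1.4265 × 10⁻³ / 27 = 5.1777 × 10⁻⁴ s⁻² ≈ 5.18 × 10⁻⁴ s⁻².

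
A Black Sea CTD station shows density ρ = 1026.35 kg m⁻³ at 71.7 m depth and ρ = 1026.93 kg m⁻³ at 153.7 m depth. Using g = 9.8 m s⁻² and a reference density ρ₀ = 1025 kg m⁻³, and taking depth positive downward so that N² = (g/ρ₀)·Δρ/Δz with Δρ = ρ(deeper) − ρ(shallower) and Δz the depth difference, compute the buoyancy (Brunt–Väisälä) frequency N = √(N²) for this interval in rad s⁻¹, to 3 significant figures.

8.22 × 10⁻³ rad s⁻¹

Δρ = 1026.93 − 1026.35 = 0.58 kg m⁻³ over Δz = 153.7 − 71.7 = 82 m.
N² = (9.8/1025) × (0.58/82) = 6.7626 × 10⁻⁵ s⁻².
N = √(6.7626 × 10⁻⁵) = 8.2235 × 10⁻³ rad s⁻¹ ≈ 8.22 × 10⁻³ rad s⁻¹.
Since Δρ > 0 the layer is stably stratified.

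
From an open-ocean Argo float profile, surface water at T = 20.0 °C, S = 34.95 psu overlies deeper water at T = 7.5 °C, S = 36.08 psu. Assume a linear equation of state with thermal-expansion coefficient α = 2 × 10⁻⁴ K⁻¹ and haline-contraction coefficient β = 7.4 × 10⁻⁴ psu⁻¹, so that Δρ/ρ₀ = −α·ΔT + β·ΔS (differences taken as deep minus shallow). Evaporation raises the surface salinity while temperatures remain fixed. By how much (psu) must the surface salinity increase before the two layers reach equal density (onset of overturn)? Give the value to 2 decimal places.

Neutral buoyancy requires −α(T_deep − T_surf) + β(S_deep − S_surf′) = 0.
S_surf′ = S_deep − (α/β)·ΔT = 36.08 − (2 × 10⁻⁴/7.4 × 10⁻⁴)·(-12.5) = 39.4584 psu.
Increase required: 39.4584 − 34.95 = 4.5084 psu.

4.51 psu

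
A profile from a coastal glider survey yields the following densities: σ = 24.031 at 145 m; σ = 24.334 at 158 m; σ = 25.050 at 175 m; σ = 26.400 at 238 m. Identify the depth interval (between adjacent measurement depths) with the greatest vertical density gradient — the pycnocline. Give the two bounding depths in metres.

158–175 m

Compute the density gradient over each adjacent pair:
  145–158 m: Δρ/Δz = 0.303/13 = 0.023 kg m⁻⁴
  158–175 m: Δρ/Δz = 0.716/17 = 0.042 kg m⁻⁴
  175–238 m: Δρ/Δz = 1.350/63 = 0.021 kg m⁻⁴
The largest gradient is in the 158–175 m interval — the pycnocline.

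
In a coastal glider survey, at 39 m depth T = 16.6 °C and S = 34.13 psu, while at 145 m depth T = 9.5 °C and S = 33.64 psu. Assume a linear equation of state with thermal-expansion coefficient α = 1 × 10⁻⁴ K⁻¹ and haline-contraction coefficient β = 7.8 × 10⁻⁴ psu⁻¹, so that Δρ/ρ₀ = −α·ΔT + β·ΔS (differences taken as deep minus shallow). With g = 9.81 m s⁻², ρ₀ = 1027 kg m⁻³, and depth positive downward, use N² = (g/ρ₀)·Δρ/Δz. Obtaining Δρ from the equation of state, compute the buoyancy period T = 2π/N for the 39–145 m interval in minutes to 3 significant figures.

ΔT = -7.1 K, ΔS = -0.49 psu (deep − shallow).
Δρ/ρ₀ = −αΔT + βΔS = 7.10 × 10⁻⁴ − 3.822 × 10⁻⁴ = 3.278 × 10⁻⁴, so Δρ ≈ 0.3367 kg m⁻³.
N² = (g/ρ₀)·Δρ/Δz = g·(Δρ/ρ₀)/Δz = 9.81 × 3.278 × 10⁻⁴ / 106 = 3.0337 × 10⁻⁵ s⁻².
N = √(3.0337 × 10⁻⁵) = 5.5079 × 10⁻³ rad s⁻¹ → T = 2π/N = 1.1408 × 10³ s = 19.013 min ≈ 19.0 min.

19.0 min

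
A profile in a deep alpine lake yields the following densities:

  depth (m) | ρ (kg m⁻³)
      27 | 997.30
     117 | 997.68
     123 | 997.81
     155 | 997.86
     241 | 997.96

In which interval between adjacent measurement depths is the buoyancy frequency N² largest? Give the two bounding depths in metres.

Compute the density gradient over each adjacent pair:
  27–117 m: Δρ/Δz = 0.38/90 = 4.2 × 10⁻³ kg m⁻⁴
  117–123 m: Δρ/Δz = 0.13/6 = 0.022 kg m⁻⁴
  123–155 m: Δρ/Δz = 0.05/32 = 1.6 × 10⁻³ kg m⁻⁴
  155–241 m: Δρ/Δz = 0.10/86 = 1.2 × 10⁻³ kg m⁻⁴
The largest gradient is in the 117–123 m interval — the pycnocline.

117–123 m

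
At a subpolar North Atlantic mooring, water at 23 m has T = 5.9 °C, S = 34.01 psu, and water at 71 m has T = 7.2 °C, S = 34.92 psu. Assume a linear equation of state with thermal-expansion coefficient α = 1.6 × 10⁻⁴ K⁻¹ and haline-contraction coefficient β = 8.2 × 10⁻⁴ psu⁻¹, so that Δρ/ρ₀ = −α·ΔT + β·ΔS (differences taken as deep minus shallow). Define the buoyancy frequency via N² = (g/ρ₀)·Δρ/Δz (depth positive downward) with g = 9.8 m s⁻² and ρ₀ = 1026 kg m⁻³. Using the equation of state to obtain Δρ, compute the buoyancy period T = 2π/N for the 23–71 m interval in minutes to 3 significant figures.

ΔT = +1.3 K, ΔS = +0.91 psu (deep − shallow).
Δρ/ρ₀ = −αΔT + βΔS = -2.08 × 10⁻⁴ + 7.462 × 10⁻⁴ = 5.382 × 10⁻⁴, so Δρ ≈ 0.5522 kg m⁻³.
N² = (g/ρ₀)·Δρ/Δz = g·(Δρ/ρ₀)/Δz = 9.8 × 5.382 × 10⁻⁴ / 48 = 1.0988 × 10⁻⁴ s⁻².
N = √(1.0988 × 10⁻⁴) = 0.010482 rad s⁻¹ → T = 2π/N = 599.43 s = 9.9905 min ≈ 9.99 min.

9.99 min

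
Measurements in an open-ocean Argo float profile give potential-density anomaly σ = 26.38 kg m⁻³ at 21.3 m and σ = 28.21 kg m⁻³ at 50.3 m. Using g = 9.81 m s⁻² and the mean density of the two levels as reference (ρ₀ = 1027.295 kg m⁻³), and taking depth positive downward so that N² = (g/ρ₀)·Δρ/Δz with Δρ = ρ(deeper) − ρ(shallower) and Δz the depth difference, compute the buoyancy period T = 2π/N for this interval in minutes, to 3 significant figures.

Δρ = 1028.21 − 1026.38 = 1.83 kg m⁻³ over Δz = 50.3 − 21.3 = 29 m.
N² = (9.81/1027.295) × (1.83/29) = 6.0260 × 10⁻⁴ s⁻².
N = √(6.0260 × 10⁻⁴) = 0.024548 rad s⁻¹, so T = 2π/N = 255.96 s = 4.2660 min ≈ 4.27 min.

4.27 min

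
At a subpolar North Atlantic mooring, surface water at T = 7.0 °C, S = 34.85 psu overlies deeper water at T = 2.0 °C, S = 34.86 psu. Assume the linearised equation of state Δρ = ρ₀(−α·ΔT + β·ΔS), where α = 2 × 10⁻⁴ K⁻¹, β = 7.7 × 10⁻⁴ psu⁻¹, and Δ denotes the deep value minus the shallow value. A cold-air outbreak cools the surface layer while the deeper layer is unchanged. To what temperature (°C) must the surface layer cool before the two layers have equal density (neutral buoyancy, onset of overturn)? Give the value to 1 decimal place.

Neutral buoyancy requires Δρ = 0, i.e. −α(T_deep − T_surf′) + β(S_deep − S_surf) = 0.
T_surf′ = T_deep − (β/α)·ΔS = 2.0 − (7.7 × 10⁻⁴/2 × 10⁻⁴)·(+0.01) = 1.962 °C.
Cooling required: 7.0 − (1.962) = 5.038 °C.

2.0 °C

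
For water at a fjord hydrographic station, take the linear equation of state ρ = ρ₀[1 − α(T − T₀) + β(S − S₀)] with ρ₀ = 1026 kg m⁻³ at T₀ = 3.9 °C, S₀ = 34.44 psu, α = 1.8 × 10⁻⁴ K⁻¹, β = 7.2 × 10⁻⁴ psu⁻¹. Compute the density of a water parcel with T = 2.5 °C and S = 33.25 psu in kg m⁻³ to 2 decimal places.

1025.38 kg m⁻³

T − T₀ = -1.4 K, S − S₀ = -1.19 psu.
Bracket = 1 − α·(-1.4) + β·(-1.19) = 1 + (-6.048 × 10⁻⁴) = 0.9993952.
ρ = 1026 × 0.9993952 = 1025.38 kg m⁻³.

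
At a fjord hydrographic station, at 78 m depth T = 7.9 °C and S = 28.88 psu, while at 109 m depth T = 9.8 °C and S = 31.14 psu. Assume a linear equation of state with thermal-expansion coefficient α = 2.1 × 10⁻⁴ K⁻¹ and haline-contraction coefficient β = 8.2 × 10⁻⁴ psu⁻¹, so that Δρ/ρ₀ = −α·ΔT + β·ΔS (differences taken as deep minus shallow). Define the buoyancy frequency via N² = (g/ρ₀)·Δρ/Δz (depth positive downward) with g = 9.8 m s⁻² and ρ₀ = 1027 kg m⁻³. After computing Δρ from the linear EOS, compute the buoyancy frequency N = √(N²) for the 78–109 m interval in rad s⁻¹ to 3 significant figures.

0.0214 rad s⁻¹

ΔT = +1.9 K, ΔS = +2.26 psu (deep − shallow).
Δρ/ρ₀ = −αΔT + βΔS = -3.99 × 10⁻⁴ + 1.8532 × 10⁻³ = 1.4542 × 10⁻³, so Δρ ≈ 1.493 kg m⁻³.
N² = (g/ρ₀)·Δρ/Δz = g·(Δρ/ρ₀)/Δz = 9.8 × 1.4542 × 10⁻³ / 31 = 4.5971 × 10⁻⁴ s⁻².
N = √(4.5971 × 10⁻⁴) = 0.021441 rad s⁻¹ ≈ 0.0214 rad s⁻¹.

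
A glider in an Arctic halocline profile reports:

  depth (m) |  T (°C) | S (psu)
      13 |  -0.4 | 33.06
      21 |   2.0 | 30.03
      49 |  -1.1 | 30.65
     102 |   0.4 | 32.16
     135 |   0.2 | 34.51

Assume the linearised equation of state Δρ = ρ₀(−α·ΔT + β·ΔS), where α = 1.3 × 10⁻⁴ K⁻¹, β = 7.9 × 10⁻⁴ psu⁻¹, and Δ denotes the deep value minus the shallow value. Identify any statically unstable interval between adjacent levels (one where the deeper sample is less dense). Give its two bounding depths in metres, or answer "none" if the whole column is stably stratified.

13–21 m

Evaluate Δρ/ρ₀ = −αΔT + βΔS across each adjacent pair:
  13–21 m: −αΔT+βΔS = −(1.3 × 10⁻⁴)(+2.4)+(7.9 × 10⁻⁴)(-3.03) = -2.7 × 10⁻³ → UNSTABLE
  21–49 m: −αΔT+βΔS = −(1.3 × 10⁻⁴)(-3.1)+(7.9 × 10⁻⁴)(+0.62) = 8.9 × 10⁻⁴ → stable
  49–102 m: −αΔT+βΔS = −(1.3 × 10⁻⁴)(+1.5)+(7.9 × 10⁻⁴)(+1.51) = 1.0 × 10⁻³ → stable
  102–135 m: −αΔT+βΔS = −(1.3 × 10⁻⁴)(-0.2)+(7.9 × 10⁻⁴)(+2.35) = 1.9 × 10⁻³ → stable
The 13–21 m interval has Δρ < 0: lighter water underlies denser water.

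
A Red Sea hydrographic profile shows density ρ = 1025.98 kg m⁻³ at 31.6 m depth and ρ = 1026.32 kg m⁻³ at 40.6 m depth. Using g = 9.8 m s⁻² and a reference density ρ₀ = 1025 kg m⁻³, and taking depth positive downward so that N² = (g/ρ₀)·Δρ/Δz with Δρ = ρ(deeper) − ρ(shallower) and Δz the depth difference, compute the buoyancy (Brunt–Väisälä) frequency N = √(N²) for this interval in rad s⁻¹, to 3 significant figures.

0.0190 rad s⁻¹

Δρ = 1026.32 − 1025.98 = 0.34 kg m⁻³ over Δz = 40.6 − 31.6 = 9 m.
N² = (9.8/1025) × (0.34/9) = 3.6119 × 10⁻⁴ s⁻².
N = √(3.6119 × 10⁻⁴) = 0.019005 rad s⁻¹ ≈ 0.0190 rad s⁻¹.
N² > 0, so the interval is statically stable.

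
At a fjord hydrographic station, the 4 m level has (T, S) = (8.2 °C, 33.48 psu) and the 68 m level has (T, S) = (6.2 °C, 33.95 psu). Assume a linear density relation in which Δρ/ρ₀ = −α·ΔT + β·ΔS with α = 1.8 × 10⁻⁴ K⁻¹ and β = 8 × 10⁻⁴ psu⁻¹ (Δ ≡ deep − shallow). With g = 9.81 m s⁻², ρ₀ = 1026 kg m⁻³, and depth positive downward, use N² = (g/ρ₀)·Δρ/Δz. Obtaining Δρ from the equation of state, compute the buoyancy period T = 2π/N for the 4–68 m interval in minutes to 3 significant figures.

ΔT = -2.0 K, ΔS = +0.47 psu (deep − shallow).
Δρ/ρ₀ = −αΔT + βΔS = 3.60 × 10⁻⁴ + 3.76 × 10⁻⁴ = 7.36 × 10⁻⁴, so Δρ ≈ 0.7551 kg m⁻³.
N² = (g/ρ₀)·Δρ/Δz = g·(Δρ/ρ₀)/Δz = 9.81 × 7.36 × 10⁻⁴ / 64 = 1.1282 × 10⁻⁴ s⁻².
N = √(1.1282 × 10⁻⁴) = 0.010622 rad s⁻¹ → T = 2π/N = 591.53 s = 9.8588 min ≈ 9.86 min.

9.86 min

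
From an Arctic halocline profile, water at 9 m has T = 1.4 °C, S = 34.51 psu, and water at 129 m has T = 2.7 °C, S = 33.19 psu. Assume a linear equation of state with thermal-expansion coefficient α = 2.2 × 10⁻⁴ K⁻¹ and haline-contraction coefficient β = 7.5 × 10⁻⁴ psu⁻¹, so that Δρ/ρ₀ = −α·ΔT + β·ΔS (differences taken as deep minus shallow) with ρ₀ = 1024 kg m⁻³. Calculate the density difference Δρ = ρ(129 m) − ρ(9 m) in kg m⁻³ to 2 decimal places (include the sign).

-1.31 kg m⁻³

ΔT = +1.3 K, ΔS = -1.32 psu (deep − shallow).
Δρ/ρ₀ = −(2.2 × 10⁻⁴)(+1.3) + (7.5 × 10⁻⁴)(-1.32) = -1.276 × 10⁻³.
Δρ = 1024 × (-1.276 × 10⁻³) = -1.31 kg m⁻³.
Negative Δρ: lighter below, statically unstable.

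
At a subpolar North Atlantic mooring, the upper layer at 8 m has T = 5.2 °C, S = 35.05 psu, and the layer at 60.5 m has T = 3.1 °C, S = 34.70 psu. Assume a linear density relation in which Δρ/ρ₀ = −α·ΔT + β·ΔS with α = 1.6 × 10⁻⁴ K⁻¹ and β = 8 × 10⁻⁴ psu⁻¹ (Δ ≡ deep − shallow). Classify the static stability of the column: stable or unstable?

ΔT = 3.1 − 5.2 = -2.1 K and ΔS = 34.70 − 35.05 = -0.35 psu (deep − shallow).
−αΔT = 3.36 × 10⁻⁴; βΔS = -2.80 × 10⁻⁴; sum Δρ/ρ₀ = 5.60 × 10⁻⁵.
Δρ/ρ₀ > 0, so Δρ > 0: deeper water is denser → statically stable.

stable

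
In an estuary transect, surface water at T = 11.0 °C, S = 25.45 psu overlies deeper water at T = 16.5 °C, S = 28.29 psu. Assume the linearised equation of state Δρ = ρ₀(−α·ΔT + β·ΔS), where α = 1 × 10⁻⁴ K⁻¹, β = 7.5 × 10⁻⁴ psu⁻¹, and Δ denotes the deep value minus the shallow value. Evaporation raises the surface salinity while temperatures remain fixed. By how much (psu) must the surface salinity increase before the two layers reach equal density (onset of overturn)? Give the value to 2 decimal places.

2.11 psu

Neutral buoyancy requires −α(T_deep − T_surf) + β(S_deep − S_surf′) = 0.
S_surf′ = S_deep − (α/β)·ΔT = 28.29 − (1 × 10⁻⁴/7.5 × 10⁻⁴)·(+5.5) = 27.5567 psu.
Increase required: 27.5567 − 25.45 = 2.1067 psu.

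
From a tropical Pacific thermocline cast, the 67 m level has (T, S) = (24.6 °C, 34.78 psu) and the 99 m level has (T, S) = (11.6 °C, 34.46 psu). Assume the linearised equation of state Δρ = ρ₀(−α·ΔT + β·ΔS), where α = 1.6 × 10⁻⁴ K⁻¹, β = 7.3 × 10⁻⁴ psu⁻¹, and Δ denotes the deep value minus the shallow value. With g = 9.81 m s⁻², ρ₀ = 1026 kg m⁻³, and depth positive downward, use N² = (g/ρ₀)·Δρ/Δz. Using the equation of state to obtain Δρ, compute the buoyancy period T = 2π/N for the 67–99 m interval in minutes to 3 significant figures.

ΔT = -13.0 K, ΔS = -0.32 psu (deep − shallow).
Δρ/ρ₀ = −αΔT + βΔS = 2.08 × 10⁻³ − 2.336 × 10⁻⁴ = 1.8464 × 10⁻³, so Δρ ≈ 1.894 kg m⁻³.
N² = (g/ρ₀)·Δρ/Δz = g·(Δρ/ρ₀)/Δz = 9.81 × 1.8464 × 10⁻³ / 32 = 5.6604 × 10⁻⁴ s⁻².
N = √(5.6604 × 10⁻⁴) = 0.023792 rad s⁻¹ → T = 2π/N = 264.09 s = 4.4015 min ≈ 4.40 min.

4.40 min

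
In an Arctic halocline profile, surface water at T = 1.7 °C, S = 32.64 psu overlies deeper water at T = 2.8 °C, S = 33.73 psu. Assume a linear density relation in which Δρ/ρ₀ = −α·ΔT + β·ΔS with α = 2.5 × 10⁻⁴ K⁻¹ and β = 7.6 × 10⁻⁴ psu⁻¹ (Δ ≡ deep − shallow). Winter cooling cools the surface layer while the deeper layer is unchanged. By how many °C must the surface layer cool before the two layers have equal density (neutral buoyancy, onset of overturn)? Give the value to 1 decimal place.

Neutral buoyancy requires Δρ = 0, i.e. −α(T_deep − T_surf′) + β(S_deep − S_surf) = 0.
T_surf′ = T_deep − (β/α)·ΔS = 2.8 − (7.6 × 10⁻⁴/2.5 × 10⁻⁴)·(+1.09) = -0.514 °C.
Cooling required: 1.7 − (-0.514) = 2.214 °C.

2.2 °C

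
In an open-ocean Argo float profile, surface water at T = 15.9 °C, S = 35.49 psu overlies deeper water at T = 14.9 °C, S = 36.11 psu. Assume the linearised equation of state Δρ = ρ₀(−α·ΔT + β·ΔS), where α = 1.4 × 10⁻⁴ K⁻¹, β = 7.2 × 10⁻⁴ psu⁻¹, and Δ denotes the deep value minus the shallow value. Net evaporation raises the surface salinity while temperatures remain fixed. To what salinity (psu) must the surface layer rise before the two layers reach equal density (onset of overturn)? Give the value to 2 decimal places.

Neutral buoyancy requires −α(T_deep − T_surf) + β(S_deep − S_surf′) = 0.
S_surf′ = S_deep − (α/β)·ΔT = 36.11 − (1.4 × 10⁻⁴/7.2 × 10⁻⁴)·(-1.0) = 36.3044 psu.
Increase required: 36.3044 − 35.49 = 0.8144 psu.

36.30 psu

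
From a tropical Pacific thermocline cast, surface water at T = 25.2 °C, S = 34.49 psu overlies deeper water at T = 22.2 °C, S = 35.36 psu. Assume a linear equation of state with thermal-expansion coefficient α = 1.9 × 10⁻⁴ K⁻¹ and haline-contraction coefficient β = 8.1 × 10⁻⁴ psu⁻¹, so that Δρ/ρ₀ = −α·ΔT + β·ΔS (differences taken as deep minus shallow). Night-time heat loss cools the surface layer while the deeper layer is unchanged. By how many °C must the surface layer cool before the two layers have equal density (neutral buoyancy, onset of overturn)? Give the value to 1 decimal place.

Neutral buoyancy requires Δρ = 0, i.e. −α(T_deep − T_surf′) + β(S_deep − S_surf) = 0.
T_surf′ = T_deep − (β/α)·ΔS = 22.2 − (8.1 × 10⁻⁴/1.9 × 10⁻⁴)·(+0.87) = 18.491 °C.
Cooling required: 25.2 − (18.491) = 6.709 °C.

6.7 °C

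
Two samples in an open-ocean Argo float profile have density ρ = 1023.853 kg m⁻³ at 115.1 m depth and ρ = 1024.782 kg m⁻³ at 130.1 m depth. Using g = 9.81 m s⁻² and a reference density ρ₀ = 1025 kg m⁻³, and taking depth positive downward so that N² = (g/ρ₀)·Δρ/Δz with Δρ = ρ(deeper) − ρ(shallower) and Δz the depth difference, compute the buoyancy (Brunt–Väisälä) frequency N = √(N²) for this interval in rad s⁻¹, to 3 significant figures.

0.0243 rad s⁻¹

Δρ = 1024.782 − 1023.853 = 0.929 kg m⁻³ over Δz = 130.1 − 115.1 = 15 m.
N² = (9.81/1025) × (0.929/15) = 5.9275 × 10⁻⁴ s⁻².
N = √(5.9275 × 10⁻⁴) = 0.024346 rad s⁻¹ ≈ 0.0243 rad s⁻¹.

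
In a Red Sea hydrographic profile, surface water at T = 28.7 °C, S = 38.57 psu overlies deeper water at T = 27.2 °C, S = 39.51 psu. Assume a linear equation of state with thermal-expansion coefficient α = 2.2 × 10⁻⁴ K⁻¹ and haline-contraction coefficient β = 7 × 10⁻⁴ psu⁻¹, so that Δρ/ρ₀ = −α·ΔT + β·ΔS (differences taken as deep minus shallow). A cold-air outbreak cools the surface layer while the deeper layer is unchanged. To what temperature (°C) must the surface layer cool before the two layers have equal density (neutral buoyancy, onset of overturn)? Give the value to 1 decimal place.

24.2 °C

Neutral buoyancy requires Δρ = 0, i.e. −α(T_deep − T_surf′) + β(S_deep − S_surf) = 0.
T_surf′ = T_deep − (β/α)·ΔS = 27.2 − (7 × 10⁻⁴/2.2 × 10⁻⁴)·(+0.94) = 24.209 °C.
Cooling required: 28.7 − (24.209) = 4.491 °C.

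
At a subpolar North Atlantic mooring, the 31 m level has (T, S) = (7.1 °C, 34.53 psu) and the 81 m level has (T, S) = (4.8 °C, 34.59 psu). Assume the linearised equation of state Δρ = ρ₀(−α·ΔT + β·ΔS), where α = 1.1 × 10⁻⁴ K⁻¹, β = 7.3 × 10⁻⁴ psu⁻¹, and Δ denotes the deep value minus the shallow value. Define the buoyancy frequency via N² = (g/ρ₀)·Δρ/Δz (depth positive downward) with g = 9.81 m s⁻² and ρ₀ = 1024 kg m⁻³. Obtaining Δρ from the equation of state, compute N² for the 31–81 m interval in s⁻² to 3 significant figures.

5.82 × 10⁻⁵ s⁻²

ΔT = -2.3 K, ΔS = +0.06 psu (deep − shallow).
Δρ/ρ₀ = −αΔT + βΔS = 2.53 × 10⁻⁴ + 4.38 × 10⁻⁵ = 2.968 × 10⁻⁴, so Δρ ≈ 0.3039 kg m⁻³.
N² = (g/ρ₀)·Δρ/Δz = g·(Δρ/ρ₀)/Δz = 9.81 × 2.968 × 10⁻⁴ / 50 = 5.8232 × 10⁻⁵ s⁻² ≈ 5.82 × 10⁻⁵ s⁻².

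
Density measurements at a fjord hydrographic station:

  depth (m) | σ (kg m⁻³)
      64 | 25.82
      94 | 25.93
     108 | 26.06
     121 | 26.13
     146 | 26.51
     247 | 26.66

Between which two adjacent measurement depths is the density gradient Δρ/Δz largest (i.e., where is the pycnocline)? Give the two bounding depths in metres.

Compute the density gradient over each adjacent pair:
  64–94 m: Δρ/Δz = 0.11/30 = 3.7 × 10⁻³ kg m⁻⁴
  94–108 m: Δρ/Δz = 0.13/14 = 9.3 × 10⁻³ kg m⁻⁴
  108–121 m: Δρ/Δz = 0.07/13 = 5.4 × 10⁻³ kg m⁻⁴
  121–146 m: Δρ/Δz = 0.38/25 = 0.015 kg m⁻⁴
  146–247 m: Δρ/Δz = 0.15/101 = 1.5 × 10⁻³ kg m⁻⁴
The largest gradient is in the 121–146 m interval — the pycnocline.

121–146 m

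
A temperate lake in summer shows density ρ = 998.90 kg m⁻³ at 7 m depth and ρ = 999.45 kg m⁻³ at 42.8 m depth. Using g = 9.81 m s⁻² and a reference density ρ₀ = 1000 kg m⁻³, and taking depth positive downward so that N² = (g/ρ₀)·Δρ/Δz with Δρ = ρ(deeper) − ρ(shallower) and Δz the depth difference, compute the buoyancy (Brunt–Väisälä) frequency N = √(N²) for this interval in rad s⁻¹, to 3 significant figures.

Δρ = 999.45 − 998.90 = 0.55 kg m⁻³ over Δz = 42.8 − 7 = 35.8 m.
N² = (9.81/1000) × (0.55/35.8) = 1.5071 × 10⁻⁴ s⁻².
N = √(1.5071 × 10⁻⁴) = 0.012276 rad s⁻¹ ≈ 0.0123 rad s⁻¹.

0.0123 rad s⁻¹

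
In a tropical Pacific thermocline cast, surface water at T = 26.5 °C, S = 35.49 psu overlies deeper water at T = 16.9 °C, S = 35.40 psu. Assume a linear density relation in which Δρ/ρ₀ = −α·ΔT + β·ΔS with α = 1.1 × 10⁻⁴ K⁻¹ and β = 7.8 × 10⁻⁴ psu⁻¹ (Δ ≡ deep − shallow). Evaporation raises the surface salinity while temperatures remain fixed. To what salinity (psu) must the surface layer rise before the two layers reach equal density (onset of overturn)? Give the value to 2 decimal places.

36.75 psu

Neutral buoyancy requires −α(T_deep − T_surf) + β(S_deep − S_surf′) = 0.
S_surf′ = S_deep − (α/β)·ΔT = 35.40 − (1.1 × 10⁻⁴/7.8 × 10⁻⁴)·(-9.6) = 36.7538 psu.
Increase required: 36.7538 − 35.49 = 1.2638 psu.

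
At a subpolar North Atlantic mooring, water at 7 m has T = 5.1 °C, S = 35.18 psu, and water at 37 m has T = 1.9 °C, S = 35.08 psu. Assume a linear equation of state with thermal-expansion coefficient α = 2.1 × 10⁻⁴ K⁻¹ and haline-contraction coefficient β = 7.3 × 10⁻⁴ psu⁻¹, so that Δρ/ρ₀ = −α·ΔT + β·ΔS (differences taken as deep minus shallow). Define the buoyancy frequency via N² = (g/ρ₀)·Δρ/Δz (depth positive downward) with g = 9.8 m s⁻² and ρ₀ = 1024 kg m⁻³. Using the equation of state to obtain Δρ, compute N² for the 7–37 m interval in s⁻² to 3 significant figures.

1.96 × 10⁻⁴ s⁻²

ΔT = -3.2 K, ΔS = -0.10 psu (deep − shallow).
Δρ/ρ₀ = −αΔT + βΔS = 6.72 × 10⁻⁴ − 7.30 × 10⁻⁵ = 5.99 × 10⁻⁴, so Δρ ≈ 0.6134 kg m⁻³.
N² = (g/ρ₀)·Δρ/Δz = g·(Δρ/ρ₀)/Δz = 9.8 × 5.99 × 10⁻⁴ / 30 = 1.9567 × 10⁻⁴ s⁻² ≈ 1.96 × 10⁻⁴ s⁻².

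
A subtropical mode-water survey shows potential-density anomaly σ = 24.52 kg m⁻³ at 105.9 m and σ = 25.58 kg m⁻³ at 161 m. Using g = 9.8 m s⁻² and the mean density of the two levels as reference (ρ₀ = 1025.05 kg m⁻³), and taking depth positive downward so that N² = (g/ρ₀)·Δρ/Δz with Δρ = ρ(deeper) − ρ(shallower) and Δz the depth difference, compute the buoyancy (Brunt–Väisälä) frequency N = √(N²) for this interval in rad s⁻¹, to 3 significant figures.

Δρ = 1025.58 − 1024.52 = 1.06 kg m⁻³ over Δz = 161 − 105.9 = 55.1 m.
N² = (9.8/1025.05) × (1.06/55.1) = 1.8392 × 10⁻⁴ s⁻².
N = √(1.8392 × 10⁻⁴) = 0.013562 rad s⁻¹ ≈ 0.0136 rad s⁻¹.

0.0136 rad s⁻¹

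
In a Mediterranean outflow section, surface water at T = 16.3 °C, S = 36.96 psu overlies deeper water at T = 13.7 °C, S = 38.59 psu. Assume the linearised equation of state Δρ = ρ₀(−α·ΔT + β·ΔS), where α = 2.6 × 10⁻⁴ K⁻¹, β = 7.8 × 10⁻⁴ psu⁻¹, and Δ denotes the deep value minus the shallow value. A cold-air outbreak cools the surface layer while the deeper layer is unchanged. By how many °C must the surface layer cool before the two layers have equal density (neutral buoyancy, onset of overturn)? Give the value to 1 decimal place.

7.5 °C

Neutral buoyancy requires Δρ = 0, i.e. −α(T_deep − T_surf′) + β(S_deep − S_surf) = 0.
T_surf′ = T_deep − (β/α)·ΔS = 13.7 − (7.8 × 10⁻⁴/2.6 × 10⁻⁴)·(+1.63) = 8.810 °C.
Cooling required: 16.3 − (8.810) = 7.490 °C.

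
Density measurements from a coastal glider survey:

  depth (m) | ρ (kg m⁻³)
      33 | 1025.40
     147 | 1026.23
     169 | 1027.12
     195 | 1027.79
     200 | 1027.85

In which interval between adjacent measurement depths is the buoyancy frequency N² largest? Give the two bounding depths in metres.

Compute the density gradient over each adjacent pair:
  33–147 m: Δρ/Δz = 0.83/114 = 7.3 × 10⁻³ kg m⁻⁴
  147–169 m: Δρ/Δz = 0.89/22 = 0.040 kg m⁻⁴
  169–195 m: Δρ/Δz = 0.67/26 = 0.026 kg m⁻⁴
  195–200 m: Δρ/Δz = 0.06/5 = 0.012 kg m⁻⁴
The largest gradient is in the 147–169 m interval — the pycnocline.

147–169 m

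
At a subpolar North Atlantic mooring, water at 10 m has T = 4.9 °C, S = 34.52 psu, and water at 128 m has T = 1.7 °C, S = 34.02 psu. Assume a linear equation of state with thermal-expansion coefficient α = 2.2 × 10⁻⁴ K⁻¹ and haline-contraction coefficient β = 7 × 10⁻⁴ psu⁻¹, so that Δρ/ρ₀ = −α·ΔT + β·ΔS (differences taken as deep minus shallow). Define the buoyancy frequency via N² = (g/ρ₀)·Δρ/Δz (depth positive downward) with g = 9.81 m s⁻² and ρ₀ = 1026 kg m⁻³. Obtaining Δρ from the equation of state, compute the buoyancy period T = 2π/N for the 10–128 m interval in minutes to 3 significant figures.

19.3 min

ΔT = -3.2 K, ΔS = -0.50 psu (deep − shallow).
Δρ/ρ₀ = −αΔT + βΔS = 7.04 × 10⁻⁴ − 3.50 × 10⁻⁴ = 3.54 × 10⁻⁴, so Δρ ≈ 0.3632 kg m⁻³.
N² = (g/ρ₀)·Δρ/Δz = g·(Δρ/ρ₀)/Δz = 9.81 × 3.54 × 10⁻⁴ / 118 = 2.9430 × 10⁻⁵ s⁻².
N = √(2.9430 × 10⁻⁵) = 5.4249 × 10⁻³ rad s⁻¹ → T = 2π/N = 1.1582 × 10³ s = 19.303 min ≈ 19.3 min.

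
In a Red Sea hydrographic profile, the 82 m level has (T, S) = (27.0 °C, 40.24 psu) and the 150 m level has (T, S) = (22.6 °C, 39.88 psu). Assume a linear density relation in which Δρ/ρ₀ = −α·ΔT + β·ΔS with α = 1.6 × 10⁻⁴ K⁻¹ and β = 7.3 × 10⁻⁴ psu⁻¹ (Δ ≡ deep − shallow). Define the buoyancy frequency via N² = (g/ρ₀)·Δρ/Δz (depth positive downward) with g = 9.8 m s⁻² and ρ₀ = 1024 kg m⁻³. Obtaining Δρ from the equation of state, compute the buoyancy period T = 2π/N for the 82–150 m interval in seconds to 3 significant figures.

ΔT = -4.4 K, ΔS = -0.36 psu (deep − shallow).
Δρ/ρ₀ = −αΔT + βΔS = 7.04 × 10⁻⁴ − 2.628 × 10⁻⁴ = 4.412 × 10⁻⁴, so Δρ ≈ 0.4518 kg m⁻³.
N² = (g/ρ₀)·Δρ/Δz = g·(Δρ/ρ₀)/Δz = 9.8 × 4.412 × 10⁻⁴ / 68 = 6.3585 × 10⁻⁵ s⁻².
N = √(6.3585 × 10⁻⁵) = 7.9740 × 10⁻³ rad s⁻¹ → T = 2π/N = 787.96 s ≈ 788 s.

788 s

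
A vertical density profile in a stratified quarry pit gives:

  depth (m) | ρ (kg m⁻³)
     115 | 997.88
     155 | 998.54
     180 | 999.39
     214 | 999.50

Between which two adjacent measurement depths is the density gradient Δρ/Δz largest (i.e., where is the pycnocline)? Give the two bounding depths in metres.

Compute the density gradient over each adjacent pair:
  115–155 m: Δρ/Δz = 0.66/40 = 0.017 kg m⁻⁴
  155–180 m: Δρ/Δz = 0.85/25 = 0.034 kg m⁻⁴
  180–214 m: Δρ/Δz = 0.11/34 = 3.2 × 10⁻³ kg m⁻⁴
The largest gradient is in the 155–180 m interval — the pycnocline.

155–180 m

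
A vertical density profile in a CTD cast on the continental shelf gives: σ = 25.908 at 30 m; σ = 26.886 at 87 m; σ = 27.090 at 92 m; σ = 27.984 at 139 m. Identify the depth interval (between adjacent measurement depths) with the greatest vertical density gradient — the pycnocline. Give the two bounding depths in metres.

87–92 m

Compute the density gradient over each adjacent pair:
  30–87 m: Δρ/Δz = 0.978/57 = 0.017 kg m⁻⁴
  87–92 m: Δρ/Δz = 0.204/5 = 0.041 kg m⁻⁴
  92–139 m: Δρ/Δz = 0.894/47 = 0.019 kg m⁻⁴
The largest gradient is in the 87–92 m interval — the pycnocline.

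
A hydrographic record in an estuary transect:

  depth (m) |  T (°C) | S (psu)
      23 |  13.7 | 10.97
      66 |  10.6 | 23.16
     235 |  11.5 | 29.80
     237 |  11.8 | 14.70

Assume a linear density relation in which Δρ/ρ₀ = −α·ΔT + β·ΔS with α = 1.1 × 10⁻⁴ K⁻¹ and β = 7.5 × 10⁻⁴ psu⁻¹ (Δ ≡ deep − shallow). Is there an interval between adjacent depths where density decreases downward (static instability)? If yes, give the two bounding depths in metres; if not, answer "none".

235–237 m

Evaluate Δρ/ρ₀ = −αΔT + βΔS across each adjacent pair:
  23–66 m: −αΔT+βΔS = −(1.1 × 10⁻⁴)(-3.1)+(7.5 × 10⁻⁴)(+12.19) = 9.5 × 10⁻³ → stable
  66–235 m: −αΔT+βΔS = −(1.1 × 10⁻⁴)(+0.9)+(7.5 × 10⁻⁴)(+6.64) = 4.9 × 10⁻³ → stable
  235–237 m: −αΔT+βΔS = −(1.1 × 10⁻⁴)(+0.3)+(7.5 × 10⁻⁴)(-15.10) = -0.011 → UNSTABLE
The 235–237 m interval has Δρ < 0: lighter water underlies denser water.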